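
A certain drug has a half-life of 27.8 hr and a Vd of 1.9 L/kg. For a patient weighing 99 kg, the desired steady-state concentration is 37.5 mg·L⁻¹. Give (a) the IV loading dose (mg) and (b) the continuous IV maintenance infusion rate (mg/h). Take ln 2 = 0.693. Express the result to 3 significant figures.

(a) 7050 mg; (b) 176 mg/h

Total Vd = 1.9 × 99 = 188.1 L
LD = Vd × C = 188.1 × 37.5 = 7054 mg
CL = 0.693 × Vd / t½ = 0.693 × 188.1 / 27.8 = 4.689 L/h
Infusion rate = CL × Css = 4.689 × 37.5 = 175.8 mg/h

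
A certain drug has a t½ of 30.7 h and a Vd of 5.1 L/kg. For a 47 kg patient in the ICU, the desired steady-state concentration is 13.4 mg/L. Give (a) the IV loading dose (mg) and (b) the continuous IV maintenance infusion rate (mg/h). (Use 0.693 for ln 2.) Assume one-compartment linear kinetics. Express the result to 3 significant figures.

(a) 3210 mg; (b) 72.5 mg/h

Total Vd = 5.1 × 47 = 239.7 L
LD = Vd × C = 239.7 × 13.4 = 3212 mg
CL = 0.693 × Vd / t½ = 0.693 × 239.7 / 30.7 = 5.411 L/h
Infusion rate = CL × Css = 5.411 × 13.4 = 72.51 mg/h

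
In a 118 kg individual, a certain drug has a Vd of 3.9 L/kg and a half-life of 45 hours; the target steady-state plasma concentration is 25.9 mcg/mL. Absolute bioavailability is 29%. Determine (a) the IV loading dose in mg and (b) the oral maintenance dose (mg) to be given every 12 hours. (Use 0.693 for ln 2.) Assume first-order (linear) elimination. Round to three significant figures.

(a) 11900 mg; (b) 7600 mg

Vd(total) = 118 kg × 3.9 L/kg = 460.2 L
LD = Vd × C = 460.2 × 25.9 = 11920 mg
CL = 0.693 × Vd / t½ = 0.693 × 460.2 / 45 = 7.087 L/h
D = CL × Css × τ / F = 7.087 × 25.9 × 12 / 0.29 = 7595 mg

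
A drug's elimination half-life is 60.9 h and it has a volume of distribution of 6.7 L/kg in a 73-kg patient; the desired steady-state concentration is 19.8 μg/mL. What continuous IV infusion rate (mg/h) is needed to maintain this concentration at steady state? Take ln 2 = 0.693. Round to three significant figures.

Vd(total) = 73 kg × 6.7 L/kg = 489.1 L
CL = 0.693 × Vd / t½ = 0.693 × 489.1 / 60.9 = 5.566 L/h
Infusion rate = CL × Css = 5.566 × 19.8 = 110.2 mg/h

110 mg/h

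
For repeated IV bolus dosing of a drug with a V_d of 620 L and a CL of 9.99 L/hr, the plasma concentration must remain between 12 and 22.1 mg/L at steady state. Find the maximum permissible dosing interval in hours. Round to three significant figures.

k = CL / Vd = 9.990 / 620.0 = 0.01611 h⁻¹
Between IV bolus doses, concentration decays as C = C₀·e^(−kτ), so C_peak/C_trough = e^(kτ).
τ_max = ln(C_peak/C_trough) / k = ln(22.1/12) / 0.01611 = 0.6107 / 0.01611 = 37.91 h

37.9 h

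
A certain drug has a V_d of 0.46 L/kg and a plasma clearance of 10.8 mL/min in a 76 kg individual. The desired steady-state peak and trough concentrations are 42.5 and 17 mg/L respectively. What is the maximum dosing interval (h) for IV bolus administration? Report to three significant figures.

49.4 h

Vd(total) = 76 kg × 0.46 L/kg = 34.96 L
CL = 10.8 mL/min = 10.8 × 0.06 = 0.6480 L/h
k = CL / Vd = 0.6480 / 34.96 = 0.01854 h⁻¹
Between IV bolus doses, concentration decays as C = C₀·e^(−kτ), so C_peak/C_trough = e^(kτ).
τ_max = ln(C_peak/C_trough) / k = ln(42.5/17) / 0.01854 = 0.9163 / 0.01854 = 49.42 h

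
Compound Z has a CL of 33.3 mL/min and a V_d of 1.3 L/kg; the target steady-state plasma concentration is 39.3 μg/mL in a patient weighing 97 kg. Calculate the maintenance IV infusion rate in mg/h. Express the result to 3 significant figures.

CL = 33.3 mL/min × 60/1000 = 1.998 L/h
Vd does not affect the maintenance rate; only clearance governs steady-state input.
R₀ = 1.998 × 39.3 = 78.52 mg/h

78.5 mg/h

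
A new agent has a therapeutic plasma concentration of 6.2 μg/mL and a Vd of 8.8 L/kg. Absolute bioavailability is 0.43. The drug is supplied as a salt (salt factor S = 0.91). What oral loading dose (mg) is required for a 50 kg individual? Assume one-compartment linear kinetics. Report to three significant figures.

Vd = 8.8 L/kg × 50 kg = 440.0 L
The loading dose fills Vd to the target concentration.
LD = Vd × C / F / S = 440.0 × 6.200 / 0.43 / 0.91 = 6972 mg

6970 mg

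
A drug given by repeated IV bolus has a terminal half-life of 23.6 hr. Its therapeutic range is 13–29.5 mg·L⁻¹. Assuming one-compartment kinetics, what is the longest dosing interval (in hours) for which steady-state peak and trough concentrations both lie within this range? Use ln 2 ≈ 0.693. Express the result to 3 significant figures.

27.9 h

k = 0.693 / t½ = 0.693 / 23.6 = 0.02936 h⁻¹
Between IV bolus doses, concentration decays as C = C₀·e^(−kτ), so C_peak/C_trough = e^(kτ).
τ_max = ln(C_peak/C_trough) / k = ln(29.5/13) / 0.02936 = 0.8194 / 0.02936 = 27.91 h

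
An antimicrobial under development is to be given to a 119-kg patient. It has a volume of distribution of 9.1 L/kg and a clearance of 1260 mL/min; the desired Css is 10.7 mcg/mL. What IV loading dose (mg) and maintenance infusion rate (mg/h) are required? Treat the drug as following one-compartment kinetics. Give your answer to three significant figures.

Vd = 9.1 L/kg × 119 kg = 1083 L
Loading: fill Vd to C_target → 1083 L × 10.7 mg/L = 11590 mg
CL = 1260 mL/min = 1260 × 0.06 = 75.60 L/h
Infusion rate = 75.60 L/h × 10.7 mg/L = 808.9 mg/h

(a) 11600 mg; (b) 809 mg/h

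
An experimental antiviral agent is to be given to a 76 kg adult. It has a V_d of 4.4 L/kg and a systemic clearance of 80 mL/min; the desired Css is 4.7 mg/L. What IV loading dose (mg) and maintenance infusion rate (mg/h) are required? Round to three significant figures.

Vd = 4.4 L/kg × 76 kg = 334.4 L
Loading: fill Vd to C_target → 334.4 L × 4.7 mg/L = 1572 mg
Convert clearance: 80 mL/min × 60 min/h ÷ 1000 mL/L = 4.800 L/h
Maintenance infusion rate = CL × Css = 4.800 × 4.7 = 22.56 mg/h

(a) 1570 mg; (b) 22.6 mg/h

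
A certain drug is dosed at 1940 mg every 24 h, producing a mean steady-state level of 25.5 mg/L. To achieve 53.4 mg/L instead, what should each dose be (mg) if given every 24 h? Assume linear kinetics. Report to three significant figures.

For first-order elimination, Css ∝ F·D/(CL·τ); F and CL are unchanged, so Css ∝ D/τ.
D₂ = D₁ × (Css,target / Css,current) = 1940 × 53.4/25.5 = 4063 mg

4060 mg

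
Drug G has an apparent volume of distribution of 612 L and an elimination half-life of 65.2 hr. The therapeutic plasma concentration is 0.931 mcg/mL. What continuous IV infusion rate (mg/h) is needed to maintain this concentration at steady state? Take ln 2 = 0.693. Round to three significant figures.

6.06 mg/h

CL = ln 2 · Vd / t½ = 0.693 × 612.0 / 65.2 = 6.505 L/h
Infusion rate = CL × Css = 6.505 × 0.931 = 6.056 mg/h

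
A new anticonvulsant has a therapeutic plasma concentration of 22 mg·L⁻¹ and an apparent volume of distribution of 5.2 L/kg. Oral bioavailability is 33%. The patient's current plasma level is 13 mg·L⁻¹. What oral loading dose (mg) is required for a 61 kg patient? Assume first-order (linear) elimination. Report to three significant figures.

Vd = 5.2 L/kg × 61 kg = 317.2 L
The loading dose fills Vd to the target concentration.
Concentration deficit ΔC = 22 − 13 = 9.000 mg/L
LD = Vd × ΔC / F = 317.2 × 9.000 / 0.33 = 8651 mg

8650 mg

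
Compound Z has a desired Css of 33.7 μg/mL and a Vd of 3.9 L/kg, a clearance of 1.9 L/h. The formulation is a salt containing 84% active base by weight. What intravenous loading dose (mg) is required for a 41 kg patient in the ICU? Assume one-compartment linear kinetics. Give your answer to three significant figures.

Vd(total) = 41 kg × 3.9 L/kg = 159.9 L
LD = Vd × C / S = 159.9 × 33.70 / 0.84 = 6415 mg

6420 mg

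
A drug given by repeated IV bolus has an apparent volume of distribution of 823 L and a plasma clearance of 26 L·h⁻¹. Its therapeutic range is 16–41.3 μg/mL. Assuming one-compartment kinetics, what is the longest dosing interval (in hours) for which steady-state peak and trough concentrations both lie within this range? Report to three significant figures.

30.0 h

k = CL / Vd = 26.00 / 823.0 = 0.03159 h⁻¹
Between IV bolus doses, concentration decays as C = C₀·e^(−kτ), so C_peak/C_trough = e^(kτ).
τ_max = ln(C_peak/C_trough) / k = ln(41.3/16) / 0.03159 = 0.9483 / 0.03159 = 30.02 h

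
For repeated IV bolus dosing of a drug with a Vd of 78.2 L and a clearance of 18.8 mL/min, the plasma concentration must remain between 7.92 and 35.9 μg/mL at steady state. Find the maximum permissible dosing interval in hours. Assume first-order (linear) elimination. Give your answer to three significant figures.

CL = 18.8 mL/min = 18.8 × 0.06 = 1.128 L/h
k = CL / Vd = 1.128 / 78.20 = 0.01442 h⁻¹
Between IV bolus doses, concentration decays as C = C₀·e^(−kτ), so C_peak/C_trough = e^(kτ).
τ_max = ln(C_peak/C_trough) / k = ln(35.9/7.92) / 0.01442 = 1.511 / 0.01442 = 104.8 h

105 h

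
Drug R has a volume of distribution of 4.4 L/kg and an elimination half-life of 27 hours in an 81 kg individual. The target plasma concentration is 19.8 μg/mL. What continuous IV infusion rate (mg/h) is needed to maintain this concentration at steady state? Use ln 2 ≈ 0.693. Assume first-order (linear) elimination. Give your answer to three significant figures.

Total Vd = 4.4 × 81 = 356.4 L
CL = ln 2 · Vd / t½ = 0.693 × 356.4 / 27 = 9.148 L/h
Infusion rate = CL × Css = 9.148 × 19.8 = 181.1 mg/h

181 mg/h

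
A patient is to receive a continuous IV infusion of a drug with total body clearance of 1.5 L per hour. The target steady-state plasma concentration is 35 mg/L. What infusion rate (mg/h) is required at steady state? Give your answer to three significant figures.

Rate = CL × Css = 1.500 × 35 = 52.50 mg/h

52.5 mg/h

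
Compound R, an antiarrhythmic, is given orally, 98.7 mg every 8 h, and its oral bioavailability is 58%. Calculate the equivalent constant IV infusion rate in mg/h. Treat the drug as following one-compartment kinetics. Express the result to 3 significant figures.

Equivalent systemic input: infusion rate = F·D/τ.
Rate = 0.58 × 98.7 / 8 = 7.156 mg/h

7.16 mg/h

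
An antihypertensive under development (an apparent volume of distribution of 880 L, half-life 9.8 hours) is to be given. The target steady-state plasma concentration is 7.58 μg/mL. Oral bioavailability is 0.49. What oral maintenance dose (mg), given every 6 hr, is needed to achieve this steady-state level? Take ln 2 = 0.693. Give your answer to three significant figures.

5780 mg

CL = 0.693 × Vd / t½ = 0.693 × 880.0 / 9.8 = 62.23 L/h
D = CL × Css × τ / F = 62.23 × 7.58 × 6 / 0.49 = 5776 mg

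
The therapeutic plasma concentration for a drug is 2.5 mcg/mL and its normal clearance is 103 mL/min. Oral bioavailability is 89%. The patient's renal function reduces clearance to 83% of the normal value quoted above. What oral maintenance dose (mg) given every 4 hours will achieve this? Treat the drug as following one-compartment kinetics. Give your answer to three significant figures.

CL = 103 mL/min × 60/1000 = 6.180 L/h
Patient clearance = 0.83 × 6.180 = 5.129 L/h
At steady state, dose per interval replaces the amount cleared in that interval: F·D/τ = CL·Css.
D = CL × Css × τ / F = 5.129 × 2.5 × 4 / 0.89 = 57.63 mg

57.6 mg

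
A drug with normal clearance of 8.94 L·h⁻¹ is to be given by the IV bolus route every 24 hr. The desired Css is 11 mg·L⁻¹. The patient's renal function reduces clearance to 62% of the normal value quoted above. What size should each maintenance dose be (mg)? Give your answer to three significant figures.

1460 mg

Patient clearance = 0.62 × 8.940 = 5.543 L/h
D = CL × Css × τ = 5.543 × 11 × 24 = 1463 mg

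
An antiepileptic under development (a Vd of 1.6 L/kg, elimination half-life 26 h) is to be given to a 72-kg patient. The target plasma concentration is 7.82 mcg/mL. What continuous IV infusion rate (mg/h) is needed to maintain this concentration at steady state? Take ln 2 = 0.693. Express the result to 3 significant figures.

Vd = 1.6 L/kg × 72 kg = 115.2 L
CL = ln 2 · Vd / t½ = 0.693 × 115.2 / 26 = 3.071 L/h
Infusion rate = CL × Css = 3.071 × 7.82 = 24.02 mg/h

24.0 mg/h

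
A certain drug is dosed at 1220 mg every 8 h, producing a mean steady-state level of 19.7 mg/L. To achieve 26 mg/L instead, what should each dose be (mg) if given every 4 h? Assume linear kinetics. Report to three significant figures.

For first-order elimination, Css ∝ F·D/(CL·τ); F and CL are unchanged, so Css ∝ D/τ.
D₂ = D₁ × (Css,target / Css,current) × (τ₂/τ₁) = 1220 × (26/19.7) × (4/8) = 805.1 mg

805 mg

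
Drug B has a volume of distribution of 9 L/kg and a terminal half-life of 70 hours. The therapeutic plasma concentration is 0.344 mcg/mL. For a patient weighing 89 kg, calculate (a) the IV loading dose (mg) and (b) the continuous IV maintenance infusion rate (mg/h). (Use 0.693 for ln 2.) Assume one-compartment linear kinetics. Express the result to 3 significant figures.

Vd(total) = 89 kg × 9 L/kg = 801.0 L
LD = Vd × C = 801.0 × 0.344 = 275.5 mg
CL = 0.693 × Vd / t½ = 0.693 × 801.0 / 70 = 7.930 L/h
Infusion rate = CL × Css = 7.930 × 0.344 = 2.728 mg/h

(a) 276 mg; (b) 2.73 mg/h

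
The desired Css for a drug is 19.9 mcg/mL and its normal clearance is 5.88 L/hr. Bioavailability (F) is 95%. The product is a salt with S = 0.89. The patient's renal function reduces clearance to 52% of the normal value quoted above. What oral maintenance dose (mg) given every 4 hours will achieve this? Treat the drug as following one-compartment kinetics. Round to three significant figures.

288 mg

Patient clearance = 0.52 × 5.880 = 3.058 L/h
D = CL × Css × τ / F / S = 3.058 × 19.9 × 4 / 0.95 / 0.89 = 287.9 mg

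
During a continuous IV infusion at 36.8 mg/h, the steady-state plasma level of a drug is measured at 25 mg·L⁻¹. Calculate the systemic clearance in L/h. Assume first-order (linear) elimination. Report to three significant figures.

At steady state, infusion rate = CL × Css, so CL = rate / Css.
CL = 36.8 / 25 = 1.472 L/h

1.47 L/h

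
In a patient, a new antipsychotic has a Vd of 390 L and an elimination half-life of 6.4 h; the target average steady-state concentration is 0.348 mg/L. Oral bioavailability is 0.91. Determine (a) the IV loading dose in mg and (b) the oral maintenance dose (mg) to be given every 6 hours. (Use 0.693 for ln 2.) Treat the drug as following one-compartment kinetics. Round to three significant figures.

LD = Vd × C = 390.0 × 0.348 = 135.7 mg
CL = 0.693 × Vd / t½ = 0.693 × 390.0 / 6.4 = 42.23 L/h
D = CL × Css × τ / F = 42.23 × 0.348 × 6 / 0.91 = 96.90 mg

(a) 136 mg; (b) 96.9 mg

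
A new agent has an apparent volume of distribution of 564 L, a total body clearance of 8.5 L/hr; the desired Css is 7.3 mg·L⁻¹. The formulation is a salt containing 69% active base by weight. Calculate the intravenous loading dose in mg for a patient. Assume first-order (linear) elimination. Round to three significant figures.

5970 mg

The loading dose fills Vd to the target concentration; clearance is irrelevant here.
LD = Vd × C / S = 564.0 × 7.300 / 0.69 = 5967 mg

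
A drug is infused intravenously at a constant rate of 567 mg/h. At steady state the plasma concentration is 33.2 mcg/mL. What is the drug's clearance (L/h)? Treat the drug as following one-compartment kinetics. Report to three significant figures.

17.1 L/h

At steady state, infusion rate = CL × Css, so CL = rate / Css.
CL = 567 / 33.2 = 17.08 L/h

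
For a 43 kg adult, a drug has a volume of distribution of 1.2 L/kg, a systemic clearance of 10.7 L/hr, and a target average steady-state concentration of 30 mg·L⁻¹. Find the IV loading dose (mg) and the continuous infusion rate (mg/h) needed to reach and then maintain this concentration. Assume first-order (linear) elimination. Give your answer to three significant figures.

(a) 1550 mg; (b) 321 mg/h

Vd(total) = 43 kg × 1.2 L/kg = 51.60 L
Loading: fill Vd to C_target → 51.60 L × 30 mg/L = 1548 mg
Infusion rate = 10.70 L/h × 30 mg/L = 321.0 mg/h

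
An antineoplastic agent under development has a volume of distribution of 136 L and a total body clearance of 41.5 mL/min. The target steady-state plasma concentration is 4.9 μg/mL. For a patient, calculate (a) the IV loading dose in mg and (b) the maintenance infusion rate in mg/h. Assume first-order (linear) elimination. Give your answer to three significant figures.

(a) 666 mg; (b) 12.2 mg/h

Loading dose = Vd × C = 136.0 × 4.9 = 666.4 mg
CL = 41.5 mL/min = 41.5 × 0.06 = 2.490 L/h
Maintenance infusion rate = CL × Css = 2.490 × 4.9 = 12.20 mg/h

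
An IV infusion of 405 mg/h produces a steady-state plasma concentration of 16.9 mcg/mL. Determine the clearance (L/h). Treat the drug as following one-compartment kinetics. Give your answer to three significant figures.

At steady state, infusion rate = CL × Css, so CL = rate / Css.
CL = 405 / 16.9 = 23.96 L/h

24.0 L/h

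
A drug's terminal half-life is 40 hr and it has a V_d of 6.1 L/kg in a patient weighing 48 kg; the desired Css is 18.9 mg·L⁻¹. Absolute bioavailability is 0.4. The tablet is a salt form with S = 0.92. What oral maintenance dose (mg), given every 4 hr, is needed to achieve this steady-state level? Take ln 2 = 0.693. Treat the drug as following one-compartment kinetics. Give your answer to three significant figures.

Total Vd = 6.1 × 48 = 292.8 L
k = 0.693/40 = 0.01733 h⁻¹, so CL = k·Vd = 0.01733 × 292.8 = 5.074 L/h
D = CL × Css × τ / F / S = 5.074 × 18.9 × 4 / 0.4 / 0.92 = 1042 mg

1040 mg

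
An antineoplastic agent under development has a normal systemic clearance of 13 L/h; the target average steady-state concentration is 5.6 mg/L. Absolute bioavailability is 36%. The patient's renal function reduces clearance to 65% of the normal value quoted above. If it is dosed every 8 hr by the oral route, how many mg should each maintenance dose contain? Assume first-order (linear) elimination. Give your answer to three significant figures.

1050 mg

Patient clearance = 0.65 × 13.00 = 8.450 L/h
D = CL × Css × τ / F = 8.450 × 5.6 × 8 / 0.36 = 1052 mg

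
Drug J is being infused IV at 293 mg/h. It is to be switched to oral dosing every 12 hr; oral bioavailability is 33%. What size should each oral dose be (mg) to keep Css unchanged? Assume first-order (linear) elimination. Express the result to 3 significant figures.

To maintain the same Css, the systemic dosing rate must be unchanged: F·D/τ = infusion rate.
D = rate × τ / F = 293 × 12 / 0.33 = 10650 mg

10700 mg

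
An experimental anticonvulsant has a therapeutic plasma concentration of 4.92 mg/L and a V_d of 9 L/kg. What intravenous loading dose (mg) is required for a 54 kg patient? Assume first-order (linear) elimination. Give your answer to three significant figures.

2390 mg

Vd = 9 L/kg × 54 kg = 486.0 L
The loading dose fills Vd to the target concentration.
LD = Vd × C = 486.0 × 4.920 = 2391 mg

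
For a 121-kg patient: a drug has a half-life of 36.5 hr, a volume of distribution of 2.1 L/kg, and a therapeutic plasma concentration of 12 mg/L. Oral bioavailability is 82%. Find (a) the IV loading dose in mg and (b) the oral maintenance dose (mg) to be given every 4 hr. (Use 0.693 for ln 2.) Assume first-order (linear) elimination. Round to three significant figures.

Total Vd = 2.1 × 121 = 254.1 L
LD = Vd × C = 254.1 × 12 = 3049 mg
CL = 0.693 × Vd / t½ = 0.693 × 254.1 / 36.5 = 4.824 L/h
D = CL × Css × τ / F = 4.824 × 12 × 4 / 0.82 = 282.4 mg

(a) 3050 mg; (b) 282 mg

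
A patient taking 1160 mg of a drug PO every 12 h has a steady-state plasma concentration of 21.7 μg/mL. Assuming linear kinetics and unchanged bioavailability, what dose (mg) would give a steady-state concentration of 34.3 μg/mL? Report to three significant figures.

For first-order elimination, Css ∝ F·D/(CL·τ); F and CL are unchanged, so Css ∝ D/τ.
D₂ = D₁ × (Css,target / Css,current) = 1160 × 34.3/21.7 = 1834 mg

1830 mg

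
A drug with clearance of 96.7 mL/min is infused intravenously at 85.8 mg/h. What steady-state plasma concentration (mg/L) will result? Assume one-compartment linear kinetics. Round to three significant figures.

CL = 96.7 mL/min = 96.7 × 0.06 = 5.802 L/h
Css = rate / CL = 85.8 / 5.802 = 14.79 mg/L

14.8 mg/L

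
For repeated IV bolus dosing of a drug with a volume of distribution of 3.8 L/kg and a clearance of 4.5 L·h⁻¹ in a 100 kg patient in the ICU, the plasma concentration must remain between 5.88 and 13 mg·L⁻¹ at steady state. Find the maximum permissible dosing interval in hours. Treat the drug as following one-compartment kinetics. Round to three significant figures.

67.0 h

Vd(total) = 100 kg × 3.8 L/kg = 380.0 L
k = CL / Vd = 4.500 / 380.0 = 0.01184 h⁻¹
Between IV bolus doses, concentration decays as C = C₀·e^(−kτ), so C_peak/C_trough = e^(kτ).
τ_max = ln(C_peak/C_trough) / k = ln(13/5.88) / 0.01184 = 0.7934 / 0.01184 = 67.01 h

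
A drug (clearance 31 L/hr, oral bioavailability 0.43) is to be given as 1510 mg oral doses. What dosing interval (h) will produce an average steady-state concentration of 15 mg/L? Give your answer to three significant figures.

F·D/τ = CL·Css → τ = F·D / (CL·Css).
τ = 0.43 × 1510 / (31 × 15) = 1.396 h

1.40 h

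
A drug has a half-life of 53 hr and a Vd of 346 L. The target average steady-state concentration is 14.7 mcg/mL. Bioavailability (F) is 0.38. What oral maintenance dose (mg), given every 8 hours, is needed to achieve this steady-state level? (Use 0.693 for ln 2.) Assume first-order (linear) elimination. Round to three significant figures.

k = 0.693/53 = 0.01308 h⁻¹, so CL = k·Vd = 0.01308 × 346.0 = 4.526 L/h
D = CL × Css × τ / F = 4.526 × 14.7 × 8 / 0.38 = 1401 mg

1400 mg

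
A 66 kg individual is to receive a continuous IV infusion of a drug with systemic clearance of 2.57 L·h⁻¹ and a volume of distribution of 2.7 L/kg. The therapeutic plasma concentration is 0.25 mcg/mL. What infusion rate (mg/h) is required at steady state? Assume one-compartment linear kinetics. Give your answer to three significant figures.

0.643 mg/h

Vd does not affect the maintenance rate; only clearance governs steady-state input.
R₀ = 2.570 × 0.25 = 0.6425 mg/h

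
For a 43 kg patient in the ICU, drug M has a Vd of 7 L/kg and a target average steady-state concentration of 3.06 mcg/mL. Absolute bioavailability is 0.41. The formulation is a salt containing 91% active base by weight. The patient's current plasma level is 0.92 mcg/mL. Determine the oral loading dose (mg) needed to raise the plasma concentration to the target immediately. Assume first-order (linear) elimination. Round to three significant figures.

1730 mg

Vd(total) = 43 kg × 7 L/kg = 301.0 L
The loading dose fills Vd to the target concentration.
Concentration deficit ΔC = 3.06 − 0.92 = 2.140 mg/L
LD = Vd × ΔC / F / S = 301.0 × 2.140 / 0.41 / 0.91 = 1726 mg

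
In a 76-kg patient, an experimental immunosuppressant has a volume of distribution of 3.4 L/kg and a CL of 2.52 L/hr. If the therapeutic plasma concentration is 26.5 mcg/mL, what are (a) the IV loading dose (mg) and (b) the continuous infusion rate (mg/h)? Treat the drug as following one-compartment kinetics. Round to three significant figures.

Total Vd = 3.4 × 76 = 258.4 L
Loading: fill Vd to C_target → 258.4 L × 26.5 mg/L = 6848 mg
Maintenance infusion rate = CL × Css = 2.520 × 26.5 = 66.78 mg/h

(a) 6850 mg; (b) 66.8 mg/h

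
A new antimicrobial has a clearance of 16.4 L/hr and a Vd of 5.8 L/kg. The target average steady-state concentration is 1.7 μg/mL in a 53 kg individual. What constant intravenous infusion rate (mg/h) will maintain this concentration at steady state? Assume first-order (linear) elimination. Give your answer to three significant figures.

27.9 mg/h

Rate = CL × Css = 16.40 × 1.7 = 27.88 mg/h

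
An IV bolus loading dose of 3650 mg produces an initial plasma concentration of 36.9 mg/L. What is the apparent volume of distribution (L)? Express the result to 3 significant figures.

Immediately after an IV bolus, C₀ = Dose / Vd, so Vd = Dose / C₀.
Vd = 3650 / 36.9 = 98.92 L

98.9 L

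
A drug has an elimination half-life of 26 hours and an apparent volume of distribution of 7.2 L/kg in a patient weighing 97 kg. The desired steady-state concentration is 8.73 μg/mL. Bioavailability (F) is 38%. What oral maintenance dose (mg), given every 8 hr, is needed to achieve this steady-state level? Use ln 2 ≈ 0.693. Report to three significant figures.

3420 mg

Total Vd = 7.2 × 97 = 698.4 L
CL = 0.693 × Vd / t½ = 0.693 × 698.4 / 26 = 18.62 L/h
D = CL × Css × τ / F = 18.62 × 8.73 × 8 / 0.38 = 3422 mg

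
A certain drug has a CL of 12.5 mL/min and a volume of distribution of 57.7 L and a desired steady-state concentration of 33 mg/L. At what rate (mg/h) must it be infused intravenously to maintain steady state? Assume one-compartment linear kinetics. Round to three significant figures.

24.8 mg/h

Convert clearance: 12.5 mL/min × 60 min/h ÷ 1000 mL/L = 0.7500 L/h
Infusion rate = CL · Css = 0.7500 L/h × 33 mg/L = 24.75 mg/h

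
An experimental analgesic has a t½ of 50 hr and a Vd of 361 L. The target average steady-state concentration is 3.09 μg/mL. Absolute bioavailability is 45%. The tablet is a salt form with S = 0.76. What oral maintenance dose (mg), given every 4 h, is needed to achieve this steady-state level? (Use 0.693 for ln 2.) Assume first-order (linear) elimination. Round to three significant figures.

CL = 0.693 × Vd / t½ = 0.693 × 361.0 / 50 = 5.003 L/h
D = CL × Css × τ / F / S = 5.003 × 3.09 × 4 / 0.45 / 0.76 = 180.8 mg

181 mg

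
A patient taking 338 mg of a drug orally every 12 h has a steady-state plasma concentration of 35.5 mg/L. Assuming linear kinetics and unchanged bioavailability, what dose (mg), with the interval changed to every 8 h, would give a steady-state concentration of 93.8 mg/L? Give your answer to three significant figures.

For first-order elimination, Css ∝ F·D/(CL·τ); F and CL are unchanged, so Css ∝ D/τ.
D₂ = D₁ × (Css,target / Css,current) × (τ₂/τ₁) = 338 × (93.8/35.5) × (8/12) = 595.4 mg

595 mg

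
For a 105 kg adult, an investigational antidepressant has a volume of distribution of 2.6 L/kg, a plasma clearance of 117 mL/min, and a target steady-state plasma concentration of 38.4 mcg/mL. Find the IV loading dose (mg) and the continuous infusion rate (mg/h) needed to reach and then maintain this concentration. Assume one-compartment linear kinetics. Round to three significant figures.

Vd = 2.6 L/kg × 105 kg = 273.0 L
LD = Vd · C_target = 273.0 × 38.4 = 10480 mg
CL = 117 mL/min × 60/1000 = 7.020 L/h
Maintenance infusion rate = CL × Css = 7.020 × 38.4 = 269.6 mg/h

(a) 10500 mg; (b) 270 mg/h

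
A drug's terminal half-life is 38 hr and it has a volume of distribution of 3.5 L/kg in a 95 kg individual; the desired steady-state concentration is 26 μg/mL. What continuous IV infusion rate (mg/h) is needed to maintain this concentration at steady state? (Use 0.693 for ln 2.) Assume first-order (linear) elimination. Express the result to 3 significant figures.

158 mg/h

Vd = 3.5 L/kg × 95 kg = 332.5 L
k = 0.693/38 = 0.01824 h⁻¹, so CL = k·Vd = 0.01824 × 332.5 = 6.065 L/h
Infusion rate = CL × Css = 6.065 × 26 = 157.7 mg/h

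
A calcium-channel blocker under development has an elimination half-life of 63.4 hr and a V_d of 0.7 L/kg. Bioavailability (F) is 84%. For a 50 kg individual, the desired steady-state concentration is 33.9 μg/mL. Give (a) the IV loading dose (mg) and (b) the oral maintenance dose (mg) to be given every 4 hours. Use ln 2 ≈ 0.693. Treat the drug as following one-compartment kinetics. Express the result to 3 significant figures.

(a) 1190 mg; (b) 61.8 mg

Vd = 0.7 L/kg × 50 kg = 35.00 L
LD = Vd × C = 35.00 × 33.9 = 1187 mg
CL = 0.693 × Vd / t½ = 0.693 × 35.00 / 63.4 = 0.3826 L/h
D = CL × Css × τ / F = 0.3826 × 33.9 × 4 / 0.84 = 61.76 mg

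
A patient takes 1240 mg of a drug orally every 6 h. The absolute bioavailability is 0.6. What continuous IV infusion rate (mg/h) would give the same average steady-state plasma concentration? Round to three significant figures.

124 mg/h

Equivalent systemic input: infusion rate = F·D/τ.
Rate = 0.6 × 1240 / 6 = 124.0 mg/h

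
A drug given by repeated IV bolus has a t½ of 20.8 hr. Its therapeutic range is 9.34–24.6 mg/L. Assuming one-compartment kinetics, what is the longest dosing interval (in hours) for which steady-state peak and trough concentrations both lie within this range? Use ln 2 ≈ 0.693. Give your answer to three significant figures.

29.1 h

k = 0.693 / t½ = 0.693 / 20.8 = 0.03332 h⁻¹
Between IV bolus doses, concentration decays as C = C₀·e^(−kτ), so C_peak/C_trough = e^(kτ).
τ_max = ln(C_peak/C_trough) / k = ln(24.6/9.34) / 0.03332 = 0.9684 / 0.03332 = 29.06 h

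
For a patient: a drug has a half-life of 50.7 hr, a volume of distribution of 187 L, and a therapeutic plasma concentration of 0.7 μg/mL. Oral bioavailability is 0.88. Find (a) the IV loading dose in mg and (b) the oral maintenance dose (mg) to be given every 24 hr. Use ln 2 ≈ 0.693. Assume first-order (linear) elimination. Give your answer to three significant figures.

LD = Vd × C = 187.0 × 0.7 = 130.9 mg
CL = 0.693 × Vd / t½ = 0.693 × 187.0 / 50.7 = 2.556 L/h
D = CL × Css × τ / F = 2.556 × 0.7 × 24 / 0.88 = 48.80 mg

(a) 131 mg; (b) 48.8 mg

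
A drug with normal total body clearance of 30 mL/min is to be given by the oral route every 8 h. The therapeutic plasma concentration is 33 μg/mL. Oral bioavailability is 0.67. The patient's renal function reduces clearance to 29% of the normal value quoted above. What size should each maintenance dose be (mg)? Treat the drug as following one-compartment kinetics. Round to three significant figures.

CL = 30 mL/min = 30 × 0.06 = 1.800 L/h
Patient clearance = 0.29 × 1.800 = 0.5220 L/h
D = CL × Css × τ / F = 0.5220 × 33 × 8 / 0.67 = 205.7 mg

206 mg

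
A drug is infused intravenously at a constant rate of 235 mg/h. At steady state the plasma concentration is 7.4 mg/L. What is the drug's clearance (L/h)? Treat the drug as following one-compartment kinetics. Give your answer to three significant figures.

31.8 L/h

At steady state, infusion rate = CL × Css, so CL = rate / Css.
CL = 235 / 7.4 = 31.76 L/h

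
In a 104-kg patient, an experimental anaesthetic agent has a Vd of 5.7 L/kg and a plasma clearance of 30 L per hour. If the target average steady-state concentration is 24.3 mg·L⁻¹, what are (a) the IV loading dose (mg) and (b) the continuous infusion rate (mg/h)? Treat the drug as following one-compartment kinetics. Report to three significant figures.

Vd(total) = 104 kg × 5.7 L/kg = 592.8 L
Loading: fill Vd to C_target → 592.8 L × 24.3 mg/L = 14410 mg
Maintenance infusion rate = CL × Css = 30.00 × 24.3 = 729.0 mg/h

(a) 14400 mg; (b) 729 mg/h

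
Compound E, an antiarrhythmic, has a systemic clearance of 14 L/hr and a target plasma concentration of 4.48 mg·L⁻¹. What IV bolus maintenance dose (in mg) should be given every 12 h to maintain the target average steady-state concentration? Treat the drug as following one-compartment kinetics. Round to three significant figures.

At steady state, dose per interval replaces the amount cleared in that interval: D/τ = CL·Css.
D = CL × Css × τ = 14.00 × 4.48 × 12 = 752.6 mg

753 mg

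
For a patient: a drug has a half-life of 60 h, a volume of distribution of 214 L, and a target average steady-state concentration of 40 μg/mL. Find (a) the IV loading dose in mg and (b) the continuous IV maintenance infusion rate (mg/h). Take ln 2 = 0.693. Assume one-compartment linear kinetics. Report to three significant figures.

(a) 8560 mg; (b) 98.9 mg/h

LD = Vd × C = 214.0 × 40 = 8560 mg
CL = 0.693 × Vd / t½ = 0.693 × 214.0 / 60 = 2.472 L/h
Infusion rate = CL × Css = 2.472 × 40 = 98.88 mg/h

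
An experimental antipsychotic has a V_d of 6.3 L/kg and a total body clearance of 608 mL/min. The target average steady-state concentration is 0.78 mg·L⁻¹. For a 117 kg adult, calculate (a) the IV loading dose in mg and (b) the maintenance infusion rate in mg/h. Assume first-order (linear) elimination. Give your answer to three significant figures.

Vd = 6.3 L/kg × 117 kg = 737.1 L
Loading: fill Vd to C_target → 737.1 L × 0.78 mg/L = 574.9 mg
CL = 608 mL/min × 60/1000 = 36.48 L/h
Infusion rate = 36.48 L/h × 0.78 mg/L = 28.45 mg/h

(a) 575 mg; (b) 28.5 mg/h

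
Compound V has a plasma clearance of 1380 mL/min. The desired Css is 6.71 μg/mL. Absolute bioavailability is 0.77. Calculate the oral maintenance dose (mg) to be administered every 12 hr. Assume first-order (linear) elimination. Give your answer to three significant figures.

8660 mg

CL = 1380 mL/min = 1380 × 0.06 = 82.80 L/h
D = CL × Css × τ / F = 82.80 × 6.71 × 12 / 0.77 = 8659 mg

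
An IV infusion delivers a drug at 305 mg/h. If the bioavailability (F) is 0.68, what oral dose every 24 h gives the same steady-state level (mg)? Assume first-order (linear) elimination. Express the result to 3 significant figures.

To maintain the same Css, the systemic dosing rate must be unchanged: F·D/τ = infusion rate.
D = rate × τ / F = 305 × 24 / 0.68 = 10760 mg

10800 mg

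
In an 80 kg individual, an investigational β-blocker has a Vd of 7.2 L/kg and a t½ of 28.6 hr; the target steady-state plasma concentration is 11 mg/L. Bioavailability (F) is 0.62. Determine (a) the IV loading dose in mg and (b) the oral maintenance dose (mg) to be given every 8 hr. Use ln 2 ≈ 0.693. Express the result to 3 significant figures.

Total Vd = 7.2 × 80 = 576.0 L
LD = Vd × C = 576.0 × 11 = 6336 mg
CL = 0.693 × Vd / t½ = 0.693 × 576.0 / 28.6 = 13.96 L/h
D = CL × Css × τ / F = 13.96 × 11 × 8 / 0.62 = 1981 mg

(a) 6340 mg; (b) 1980 mg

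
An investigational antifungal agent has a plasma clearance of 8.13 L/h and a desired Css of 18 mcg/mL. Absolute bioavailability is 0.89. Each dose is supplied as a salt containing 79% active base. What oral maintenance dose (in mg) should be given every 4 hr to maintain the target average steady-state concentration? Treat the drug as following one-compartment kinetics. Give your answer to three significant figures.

D = CL × Css × τ / F / S = 8.130 × 18 × 4 / 0.89 / 0.79 = 832.5 mg

833 mg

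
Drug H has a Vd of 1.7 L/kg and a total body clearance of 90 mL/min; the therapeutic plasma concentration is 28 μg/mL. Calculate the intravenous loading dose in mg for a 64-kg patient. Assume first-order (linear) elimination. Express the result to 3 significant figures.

3050 mg

Vd = 1.7 L/kg × 64 kg = 108.8 L
The loading dose fills Vd to the target concentration; clearance is irrelevant here.
LD = Vd × C = 108.8 × 28.00 = 3046 mg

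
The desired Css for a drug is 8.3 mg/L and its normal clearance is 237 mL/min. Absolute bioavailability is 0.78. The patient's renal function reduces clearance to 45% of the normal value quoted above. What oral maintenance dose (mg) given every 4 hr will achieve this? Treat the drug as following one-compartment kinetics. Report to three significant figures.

Convert clearance: 237 mL/min × 60 min/h ÷ 1000 mL/L = 14.22 L/h
Patient clearance = 0.45 × 14.22 = 6.399 L/h
At steady state, dose per interval replaces the amount cleared in that interval: F·D/τ = CL·Css.
D = CL × Css × τ / F = 6.399 × 8.3 × 4 / 0.78 = 272.4 mg

272 mg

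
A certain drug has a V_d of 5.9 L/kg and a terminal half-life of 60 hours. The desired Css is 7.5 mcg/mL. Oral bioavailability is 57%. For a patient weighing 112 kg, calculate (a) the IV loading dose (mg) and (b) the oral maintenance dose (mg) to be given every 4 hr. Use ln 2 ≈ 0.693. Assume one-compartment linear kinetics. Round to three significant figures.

Total Vd = 5.9 × 112 = 660.8 L
LD = Vd × C = 660.8 × 7.5 = 4956 mg
CL = 0.693 × Vd / t½ = 0.693 × 660.8 / 60 = 7.632 L/h
D = CL × Css × τ / F = 7.632 × 7.5 × 4 / 0.57 = 401.7 mg

(a) 4960 mg; (b) 402 mg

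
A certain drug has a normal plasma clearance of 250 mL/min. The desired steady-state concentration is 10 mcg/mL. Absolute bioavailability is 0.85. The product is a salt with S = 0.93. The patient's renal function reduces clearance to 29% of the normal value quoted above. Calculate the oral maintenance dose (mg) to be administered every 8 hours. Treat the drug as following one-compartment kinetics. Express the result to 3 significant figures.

440 mg

CL = 250 mL/min = 250 × 0.06 = 15.00 L/h
Patient clearance = 0.29 × 15.00 = 4.350 L/h
D = CL × Css × τ / F / S = 4.350 × 10 × 8 / 0.85 / 0.93 = 440.2 mg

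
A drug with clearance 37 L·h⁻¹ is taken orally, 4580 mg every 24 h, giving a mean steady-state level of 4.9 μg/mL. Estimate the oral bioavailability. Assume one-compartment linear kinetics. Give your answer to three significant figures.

0.950

F·D/τ = CL·Css at steady state → F = CL·Css·τ / D.
F = 37 × 4.9 × 24 / 4580 = 0.950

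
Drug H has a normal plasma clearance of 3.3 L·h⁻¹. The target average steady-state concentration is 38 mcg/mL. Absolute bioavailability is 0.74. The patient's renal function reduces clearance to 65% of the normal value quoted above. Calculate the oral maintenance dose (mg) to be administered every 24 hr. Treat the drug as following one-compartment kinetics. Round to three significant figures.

2640 mg

Patient clearance = 0.65 × 3.300 = 2.145 L/h
D = CL × Css × τ / F = 2.145 × 38 × 24 / 0.74 = 2644 mg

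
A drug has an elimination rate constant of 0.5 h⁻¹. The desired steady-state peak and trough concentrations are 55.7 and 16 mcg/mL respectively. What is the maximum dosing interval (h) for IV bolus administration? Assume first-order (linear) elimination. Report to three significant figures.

2.49 h

Between IV bolus doses, concentration decays as C = C₀·e^(−kτ), so C_peak/C_trough = e^(kτ).
τ_max = ln(C_peak/C_trough) / k = ln(55.7/16) / 0.5000 = 1.247 / 0.5000 = 2.494 h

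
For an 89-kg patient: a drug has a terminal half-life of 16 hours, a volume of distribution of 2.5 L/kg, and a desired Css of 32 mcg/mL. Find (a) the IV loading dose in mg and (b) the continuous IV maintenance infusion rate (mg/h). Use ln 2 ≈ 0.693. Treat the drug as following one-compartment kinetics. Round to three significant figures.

(a) 7120 mg; (b) 308 mg/h

Vd(total) = 89 kg × 2.5 L/kg = 222.5 L
LD = Vd × C = 222.5 × 32 = 7120 mg
CL = 0.693 × Vd / t½ = 0.693 × 222.5 / 16 = 9.637 L/h
Infusion rate = CL × Css = 9.637 × 32 = 308.4 mg/h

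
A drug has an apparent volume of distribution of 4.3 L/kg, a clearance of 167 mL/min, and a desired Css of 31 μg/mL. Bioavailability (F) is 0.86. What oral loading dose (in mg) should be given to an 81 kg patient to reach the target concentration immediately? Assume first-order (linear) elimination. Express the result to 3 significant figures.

Total Vd = 4.3 × 81 = 348.3 L
LD = Vd × C / F = 348.3 × 31.00 / 0.86 = 12560 mg

12600 mg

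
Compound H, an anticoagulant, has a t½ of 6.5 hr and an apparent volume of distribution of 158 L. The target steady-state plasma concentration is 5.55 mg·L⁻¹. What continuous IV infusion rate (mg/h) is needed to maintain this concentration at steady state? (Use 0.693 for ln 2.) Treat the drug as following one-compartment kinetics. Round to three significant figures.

93.5 mg/h

k = 0.693/6.5 = 0.1066 h⁻¹, so CL = k·Vd = 0.1066 × 158.0 = 16.84 L/h
Infusion rate = CL × Css = 16.84 × 5.55 = 93.46 mg/h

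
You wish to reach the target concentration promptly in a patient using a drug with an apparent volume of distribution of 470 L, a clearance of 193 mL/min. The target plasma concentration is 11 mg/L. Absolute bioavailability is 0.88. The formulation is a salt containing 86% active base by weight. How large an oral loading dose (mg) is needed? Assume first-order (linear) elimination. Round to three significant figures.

6830 mg

LD is governed by Vd — clearance does not enter the loading-dose calculation.
LD = Vd × C / F / S = 470.0 × 11.00 / 0.88 / 0.86 = 6831 mg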